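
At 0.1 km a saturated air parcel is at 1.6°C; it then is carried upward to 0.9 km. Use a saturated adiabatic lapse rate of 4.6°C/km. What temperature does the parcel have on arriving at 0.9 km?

100–900 m, saturated adiabatic: Δz = 0.8 km ⇒ ΔT = -3.68°C; T = -2.08°C

-2.08°C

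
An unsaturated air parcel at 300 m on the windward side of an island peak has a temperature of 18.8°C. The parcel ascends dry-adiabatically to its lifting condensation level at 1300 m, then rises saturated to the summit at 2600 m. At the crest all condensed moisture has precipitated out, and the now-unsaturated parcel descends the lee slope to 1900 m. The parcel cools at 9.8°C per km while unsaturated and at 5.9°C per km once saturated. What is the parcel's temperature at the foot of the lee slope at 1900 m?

8.19°C

300–1300 m, dry: Δz = 1 km ⇒ ΔT = -9.8°C; T = 9°C
1300–2600 m, saturated: Δz = 1.3 km ⇒ ΔT = -7.67°C; T = 1.33°C
2600–1900 m, dry descent: Δz = 0.7 km ⇒ ΔT = +6.86°C; T = 8.19°C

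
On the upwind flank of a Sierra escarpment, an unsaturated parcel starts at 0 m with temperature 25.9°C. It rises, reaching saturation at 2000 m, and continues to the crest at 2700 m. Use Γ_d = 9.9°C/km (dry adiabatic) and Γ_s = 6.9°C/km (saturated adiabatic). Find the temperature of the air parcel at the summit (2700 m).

1.27°C

0–2000 m, dry: Δz = 2 km ⇒ ΔT = -19.8°C; T = 6.1°C
2000–2700 m, saturated: Δz = 0.7 km ⇒ ΔT = -4.83°C; T = 1.27°C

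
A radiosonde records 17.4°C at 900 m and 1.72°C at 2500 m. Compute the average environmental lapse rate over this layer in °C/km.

Γ = −ΔT/Δz = (17.4 − 1.72) / (2500 − 900) m
  = 15.68°C / 1.6 km = 9.8°C/km

9.8°C/km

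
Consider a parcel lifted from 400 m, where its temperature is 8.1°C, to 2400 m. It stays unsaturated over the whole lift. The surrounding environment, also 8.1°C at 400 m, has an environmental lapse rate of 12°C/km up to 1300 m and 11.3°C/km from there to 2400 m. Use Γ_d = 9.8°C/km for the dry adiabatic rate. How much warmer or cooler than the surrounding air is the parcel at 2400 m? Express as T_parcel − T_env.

+3.63°C (parcel warmer than environment)

Parcel:
  Dry to 2400 m: -9.8 × 2 km = -19.6°C, so T = -11.5°C.
Environment:
  Environment, lower layer to 1300 m: -12 × 0.9 km = -10.8°C, so T = -2.7°C.
  Environment, upper layer to 2400 m: -11.3 × 1.1 km = -12.43°C, so T = -15.13°C.
T_parcel − T_env = -11.5 − (-15.13) = +3.63°C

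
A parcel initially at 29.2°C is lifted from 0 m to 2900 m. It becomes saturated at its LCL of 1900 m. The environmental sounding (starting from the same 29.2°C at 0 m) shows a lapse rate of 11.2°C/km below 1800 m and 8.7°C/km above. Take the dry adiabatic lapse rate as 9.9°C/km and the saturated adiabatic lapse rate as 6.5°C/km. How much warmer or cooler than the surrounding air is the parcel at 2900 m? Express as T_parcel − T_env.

+4.42°C (parcel warmer than environment)

Parcel:
  From 0 m to 1900 m (dry): cools by 9.9 × 1.9 = 18.81°C, giving 10.39°C.
  From 1900 m to 2900 m (saturated): cools by 6.5 × 1 = 6.5°C, giving 3.89°C.
Environment:
  From 0 m to 1800 m (environment, lower layer): cools by 11.2 × 1.8 = 20.16°C, giving 9.04°C.
  From 1800 m to 2900 m (environment, upper layer): cools by 8.7 × 1.1 = 9.57°C, giving -0.53°C.
T_parcel − T_env = 3.89 − (-0.53) = +4.42°C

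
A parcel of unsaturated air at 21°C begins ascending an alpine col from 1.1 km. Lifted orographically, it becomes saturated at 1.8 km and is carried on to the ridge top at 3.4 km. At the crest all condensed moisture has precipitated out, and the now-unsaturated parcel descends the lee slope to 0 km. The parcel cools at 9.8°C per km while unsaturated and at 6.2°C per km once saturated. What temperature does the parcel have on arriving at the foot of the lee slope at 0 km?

37.54°C

From 1100 m to 1800 m (dry): cools by 9.8 × 0.7 = 6.86°C, giving 14.14°C.
From 1800 m to 3400 m (saturated): cools by 6.2 × 1.6 = 9.92°C, giving 4.22°C.
From 3400 m to 0 m (dry descent): warms by 9.8 × 3.4 = 33.32°C, giving 37.54°C.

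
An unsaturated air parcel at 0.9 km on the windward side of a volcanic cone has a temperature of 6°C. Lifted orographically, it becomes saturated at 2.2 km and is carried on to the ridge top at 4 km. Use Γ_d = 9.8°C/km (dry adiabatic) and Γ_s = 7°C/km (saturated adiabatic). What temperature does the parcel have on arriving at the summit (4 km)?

-19.34°C

900–2200 m, dry: Δz = 1.3 km ⇒ ΔT = -12.74°C; T = -6.74°C
2200–4000 m, saturated: Δz = 1.8 km ⇒ ΔT = -12.6°C; T = -19.34°C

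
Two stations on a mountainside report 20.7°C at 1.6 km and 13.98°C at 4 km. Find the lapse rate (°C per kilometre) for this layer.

2.8°C/km

Γ = −ΔT/Δz = (20.7 − 13.98) / (4000 − 1600) m
  = 6.72°C / 2.4 km = 2.8°C/km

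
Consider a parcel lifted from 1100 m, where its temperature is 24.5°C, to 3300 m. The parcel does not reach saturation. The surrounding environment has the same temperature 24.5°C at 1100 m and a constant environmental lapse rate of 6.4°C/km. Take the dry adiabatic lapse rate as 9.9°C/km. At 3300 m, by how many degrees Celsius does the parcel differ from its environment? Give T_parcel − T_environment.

-7.7°C (parcel cooler than environment)

Parcel:
  From 1100 m to 3300 m (dry): cools by 9.9 × 2.2 = 21.78°C, giving 2.72°C.
Environment:
  From 1100 m to 3300 m (environment): cools by 6.4 × 2.2 = 14.08°C, giving 10.42°C.
T_parcel − T_env = 2.72 − 10.42 = -7.7°C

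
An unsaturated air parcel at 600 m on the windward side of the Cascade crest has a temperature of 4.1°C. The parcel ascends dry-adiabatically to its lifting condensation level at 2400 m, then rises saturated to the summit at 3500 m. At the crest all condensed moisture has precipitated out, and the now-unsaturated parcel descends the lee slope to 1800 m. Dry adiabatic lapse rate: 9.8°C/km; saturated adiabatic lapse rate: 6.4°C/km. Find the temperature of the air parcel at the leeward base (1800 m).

-3.92°C

600 → 2400 m (dry, 9.8°C/km): ΔT = -9.8 × 1.8 = -17.64°C → T = -13.54°C
2400 → 3500 m (saturated, 6.4°C/km): ΔT = -6.4 × 1.1 = -7.04°C → T = -20.58°C
3500 → 1800 m (dry descent, 9.8°C/km): ΔT = +9.8 × 1.7 = +16.66°C → T = -3.92°C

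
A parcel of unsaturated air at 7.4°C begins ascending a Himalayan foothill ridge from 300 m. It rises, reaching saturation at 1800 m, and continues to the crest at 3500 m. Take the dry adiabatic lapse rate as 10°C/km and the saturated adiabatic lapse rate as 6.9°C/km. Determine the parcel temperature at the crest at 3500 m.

-19.33°C

Dry to 1800 m: -10 × 1.5 km = -15°C, so T = -7.6°C.
Saturated to 3500 m: -6.9 × 1.7 km = -11.73°C, so T = -19.33°C.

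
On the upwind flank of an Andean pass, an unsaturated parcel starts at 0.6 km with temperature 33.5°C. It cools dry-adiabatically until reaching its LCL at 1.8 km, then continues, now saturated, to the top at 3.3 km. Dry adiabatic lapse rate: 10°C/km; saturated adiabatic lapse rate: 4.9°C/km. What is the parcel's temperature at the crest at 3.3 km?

14.15°C

Dry to 1800 m: -10 × 1.2 km = -12°C, so T = 21.5°C.
Saturated to 3300 m: -4.9 × 1.5 km = -7.35°C, so T = 14.15°C.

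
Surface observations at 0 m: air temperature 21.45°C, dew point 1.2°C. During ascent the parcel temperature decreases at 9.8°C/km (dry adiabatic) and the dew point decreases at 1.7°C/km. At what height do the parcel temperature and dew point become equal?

T and T_d converge at 9.8 − 1.7 = 8.1°C per km
Height above start = (21.45 − 1.2) / 8.1 = 2.5 km
LCL altitude = 0 m + 2500 m = 2500 m

2500 m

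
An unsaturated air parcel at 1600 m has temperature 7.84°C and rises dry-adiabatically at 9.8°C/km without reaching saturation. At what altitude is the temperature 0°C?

Height above start = (7.84 − 0) / 9.8 = 0.8 km
Altitude = 1600 m + 800 m = 2400 m

2400 m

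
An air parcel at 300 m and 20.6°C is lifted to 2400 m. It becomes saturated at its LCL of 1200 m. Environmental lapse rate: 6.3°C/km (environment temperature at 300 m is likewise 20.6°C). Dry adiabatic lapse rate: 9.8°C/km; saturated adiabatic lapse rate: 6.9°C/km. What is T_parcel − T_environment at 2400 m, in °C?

-3.87°C (parcel cooler than environment)

Parcel:
  From 300 m to 1200 m (dry): cools by 9.8 × 0.9 = 8.82°C, giving 11.78°C.
  From 1200 m to 2400 m (saturated): cools by 6.9 × 1.2 = 8.28°C, giving 3.5°C.
Environment:
  From 300 m to 2400 m (environment): cools by 6.3 × 2.1 = 13.23°C, giving 7.37°C.
T_parcel − T_env = 3.5 − 7.37 = -3.87°C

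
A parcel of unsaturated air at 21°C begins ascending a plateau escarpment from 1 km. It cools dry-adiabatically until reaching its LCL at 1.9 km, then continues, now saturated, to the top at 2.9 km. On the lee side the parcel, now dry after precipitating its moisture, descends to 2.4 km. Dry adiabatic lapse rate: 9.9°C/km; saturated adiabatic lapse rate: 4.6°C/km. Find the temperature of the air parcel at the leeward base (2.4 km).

From 1000 m to 1900 m (dry): cools by 9.9 × 0.9 = 8.91°C, giving 12.09°C.
From 1900 m to 2900 m (saturated): cools by 4.6 × 1 = 4.6°C, giving 7.49°C.
From 2900 m to 2400 m (dry descent): warms by 9.9 × 0.5 = 4.95°C, giving 12.44°C.

12.44°C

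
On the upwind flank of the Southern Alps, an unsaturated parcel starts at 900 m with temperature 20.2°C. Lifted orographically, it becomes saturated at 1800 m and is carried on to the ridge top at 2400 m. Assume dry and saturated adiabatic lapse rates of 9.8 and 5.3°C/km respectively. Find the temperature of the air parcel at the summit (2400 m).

Dry to 1800 m: -9.8 × 0.9 km = -8.82°C, so T = 11.38°C.
Saturated to 2400 m: -5.3 × 0.6 km = -3.18°C, so T = 8.2°C.

8.2°C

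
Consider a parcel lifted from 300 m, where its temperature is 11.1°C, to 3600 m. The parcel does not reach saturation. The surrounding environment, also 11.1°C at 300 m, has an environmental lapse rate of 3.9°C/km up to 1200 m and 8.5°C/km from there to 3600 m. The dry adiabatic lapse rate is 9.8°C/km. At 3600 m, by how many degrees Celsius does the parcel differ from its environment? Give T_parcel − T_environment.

-8.43°C (parcel cooler than environment)

Parcel:
  Dry to 3600 m: -9.8 × 3.3 km = -32.34°C, so T = -21.24°C.
Environment:
  Environment, lower layer to 1200 m: -3.9 × 0.9 km = -3.51°C, so T = 7.59°C.
  Environment, upper layer to 3600 m: -8.5 × 2.4 km = -20.4°C, so T = -12.81°C.
T_parcel − T_env = -21.24 − (-12.81) = -8.43°C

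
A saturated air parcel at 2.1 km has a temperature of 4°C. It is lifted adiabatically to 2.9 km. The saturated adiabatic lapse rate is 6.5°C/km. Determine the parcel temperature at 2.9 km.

-1.2°C

2100–2900 m, saturated adiabatic: Δz = 0.8 km ⇒ ΔT = -5.2°C; T = -1.2°C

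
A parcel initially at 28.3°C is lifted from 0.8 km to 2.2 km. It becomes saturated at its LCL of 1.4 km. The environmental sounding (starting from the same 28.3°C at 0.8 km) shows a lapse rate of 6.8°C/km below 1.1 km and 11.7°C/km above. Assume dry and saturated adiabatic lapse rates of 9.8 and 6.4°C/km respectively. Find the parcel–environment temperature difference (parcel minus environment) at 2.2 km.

Parcel:
  800 → 1400 m (dry, 9.8°C/km): ΔT = -9.8 × 0.6 = -5.88°C → T = 22.42°C
  1400 → 2200 m (saturated, 6.4°C/km): ΔT = -6.4 × 0.8 = -5.12°C → T = 17.3°C
Environment:
  800 → 1100 m (environment, lower layer, 6.8°C/km): ΔT = -6.8 × 0.3 = -2.04°C → T = 26.26°C
  1100 → 2200 m (environment, upper layer, 11.7°C/km): ΔT = -11.7 × 1.1 = -12.87°C → T = 13.39°C
T_parcel − T_env = 17.3 − 13.39 = +3.91°C

+3.91°C (parcel warmer than environment)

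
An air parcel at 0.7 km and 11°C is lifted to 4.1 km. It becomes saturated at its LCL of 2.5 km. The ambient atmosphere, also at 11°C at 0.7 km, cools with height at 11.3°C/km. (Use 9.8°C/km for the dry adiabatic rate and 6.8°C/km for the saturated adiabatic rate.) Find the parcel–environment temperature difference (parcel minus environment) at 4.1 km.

+9.9°C (parcel warmer than environment)

Parcel:
  From 700 m to 2500 m (dry): cools by 9.8 × 1.8 = 17.64°C, giving -6.64°C.
  From 2500 m to 4100 m (saturated): cools by 6.8 × 1.6 = 10.88°C, giving -17.52°C.
Environment:
  From 700 m to 4100 m (environment): cools by 11.3 × 3.4 = 38.42°C, giving -27.42°C.
T_parcel − T_env = -17.52 − (-27.42) = +9.9°C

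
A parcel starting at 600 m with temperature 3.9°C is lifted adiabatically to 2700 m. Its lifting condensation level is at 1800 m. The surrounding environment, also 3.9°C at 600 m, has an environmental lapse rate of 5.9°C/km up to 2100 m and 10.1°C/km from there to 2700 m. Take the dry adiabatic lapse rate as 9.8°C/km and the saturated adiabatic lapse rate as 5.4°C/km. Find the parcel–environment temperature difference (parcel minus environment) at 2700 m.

-1.71°C (parcel cooler than environment)

Parcel:
  From 600 m to 1800 m (dry): cools by 9.8 × 1.2 = 11.76°C, giving -7.86°C.
  From 1800 m to 2700 m (saturated): cools by 5.4 × 0.9 = 4.86°C, giving -12.72°C.
Environment:
  From 600 m to 2100 m (environment, lower layer): cools by 5.9 × 1.5 = 8.85°C, giving -4.95°C.
  From 2100 m to 2700 m (environment, upper layer): cools by 10.1 × 0.6 = 6.06°C, giving -11.01°C.
T_parcel − T_env = -12.72 − (-11.01) = -1.71°C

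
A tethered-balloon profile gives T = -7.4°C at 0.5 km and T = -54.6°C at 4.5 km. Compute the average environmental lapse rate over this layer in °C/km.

11.8°C/km

Γ = −ΔT/Δz = (-7.4 − (-54.6)) / (4500 − 500) m
  = 47.2°C / 4 km = 11.8°C/km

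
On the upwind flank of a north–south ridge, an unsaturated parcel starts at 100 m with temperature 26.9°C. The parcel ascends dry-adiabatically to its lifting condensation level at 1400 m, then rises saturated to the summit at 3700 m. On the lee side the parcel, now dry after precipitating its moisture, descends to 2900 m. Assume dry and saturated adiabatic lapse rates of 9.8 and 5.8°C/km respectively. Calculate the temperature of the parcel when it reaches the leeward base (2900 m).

From 100 m to 1400 m (dry): cools by 9.8 × 1.3 = 12.74°C, giving 14.16°C.
From 1400 m to 3700 m (saturated): cools by 5.8 × 2.3 = 13.34°C, giving 0.82°C.
From 3700 m to 2900 m (dry descent): warms by 9.8 × 0.8 = 7.84°C, giving 8.66°C.

8.66°C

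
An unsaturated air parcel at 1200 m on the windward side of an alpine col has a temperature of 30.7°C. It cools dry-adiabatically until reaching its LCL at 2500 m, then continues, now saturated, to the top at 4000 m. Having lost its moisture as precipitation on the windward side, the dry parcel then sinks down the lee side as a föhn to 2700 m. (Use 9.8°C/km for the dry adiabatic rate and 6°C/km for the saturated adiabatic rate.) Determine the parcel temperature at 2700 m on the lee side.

Dry to 2500 m: -9.8 × 1.3 km = -12.74°C, so T = 17.96°C.
Saturated to 4000 m: -6 × 1.5 km = -9°C, so T = 8.96°C.
Dry descent to 2700 m: +9.8 × 1.3 km = +12.74°C, so T = 21.7°C.

21.7°C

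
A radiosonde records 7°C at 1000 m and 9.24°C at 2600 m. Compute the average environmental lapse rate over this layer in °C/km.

Γ = −ΔT/Δz = (7 − 9.24) / (2600 − 1000) m
  = -2.24°C / 1.6 km = -1.4°C/km

-1.4°C/km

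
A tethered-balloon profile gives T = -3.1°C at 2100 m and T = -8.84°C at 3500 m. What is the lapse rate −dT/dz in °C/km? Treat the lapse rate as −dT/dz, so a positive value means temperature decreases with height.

4.1°C/km

Γ = −ΔT/Δz = (-3.1 − (-8.84)) / (3500 − 2100) m
  = 5.74°C / 1.4 km = 4.1°C/km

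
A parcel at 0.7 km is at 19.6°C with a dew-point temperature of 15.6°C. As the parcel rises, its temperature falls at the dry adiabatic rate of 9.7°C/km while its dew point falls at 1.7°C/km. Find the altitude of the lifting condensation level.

1.2 km

T and T_d converge at 9.7 − 1.7 = 8°C per km
Height above start = (19.6 − 15.6) / 8 = 0.5 km
LCL altitude = 700 m + 500 m = 1200 m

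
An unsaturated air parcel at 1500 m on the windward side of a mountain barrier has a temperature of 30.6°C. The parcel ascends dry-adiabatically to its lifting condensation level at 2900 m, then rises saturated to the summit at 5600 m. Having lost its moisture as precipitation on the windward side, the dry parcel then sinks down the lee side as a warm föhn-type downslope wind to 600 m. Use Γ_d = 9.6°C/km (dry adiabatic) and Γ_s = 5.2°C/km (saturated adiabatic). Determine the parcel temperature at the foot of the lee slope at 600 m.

51.12°C

Dry to 2900 m: -9.6 × 1.4 km = -13.44°C, so T = 17.16°C.
Saturated to 5600 m: -5.2 × 2.7 km = -14.04°C, so T = 3.12°C.
Dry descent to 600 m: +9.6 × 5 km = +48°C, so T = 51.12°C.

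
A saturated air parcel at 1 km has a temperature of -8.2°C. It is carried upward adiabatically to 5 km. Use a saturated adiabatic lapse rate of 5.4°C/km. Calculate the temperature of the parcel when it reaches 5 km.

-29.8°C

1000–5000 m, saturated adiabatic: Δz = 4 km ⇒ ΔT = -21.6°C; T = -29.8°C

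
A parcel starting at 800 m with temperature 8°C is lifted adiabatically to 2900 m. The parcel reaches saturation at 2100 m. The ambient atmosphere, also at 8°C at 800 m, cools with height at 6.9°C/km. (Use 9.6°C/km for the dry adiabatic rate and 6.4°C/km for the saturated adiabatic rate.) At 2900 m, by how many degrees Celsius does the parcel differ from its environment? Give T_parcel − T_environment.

Parcel:
  800 → 2100 m (dry, 9.6°C/km): ΔT = -9.6 × 1.3 = -12.48°C → T = -4.48°C
  2100 → 2900 m (saturated, 6.4°C/km): ΔT = -6.4 × 0.8 = -5.12°C → T = -9.6°C
Environment:
  800 → 2900 m (environment, 6.9°C/km): ΔT = -6.9 × 2.1 = -14.49°C → T = -6.49°C
T_parcel − T_env = -9.6 − (-6.49) = -3.11°C

-3.11°C (parcel cooler than environment)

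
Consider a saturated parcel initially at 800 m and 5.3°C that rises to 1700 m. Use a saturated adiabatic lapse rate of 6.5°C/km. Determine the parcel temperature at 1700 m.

From 800 m to 1700 m (saturated adiabatic): cools by 6.5 × 0.9 = 5.85°C, giving -0.55°C.

-0.55°C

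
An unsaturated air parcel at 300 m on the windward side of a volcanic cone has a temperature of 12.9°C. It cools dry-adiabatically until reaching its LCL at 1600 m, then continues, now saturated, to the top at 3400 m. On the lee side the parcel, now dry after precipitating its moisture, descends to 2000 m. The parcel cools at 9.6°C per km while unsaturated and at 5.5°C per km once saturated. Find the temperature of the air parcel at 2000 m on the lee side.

3.96°C

Dry to 1600 m: -9.6 × 1.3 km = -12.48°C, so T = 0.42°C.
Saturated to 3400 m: -5.5 × 1.8 km = -9.9°C, so T = -9.48°C.
Dry descent to 2000 m: +9.6 × 1.4 km = +13.44°C, so T = 3.96°C.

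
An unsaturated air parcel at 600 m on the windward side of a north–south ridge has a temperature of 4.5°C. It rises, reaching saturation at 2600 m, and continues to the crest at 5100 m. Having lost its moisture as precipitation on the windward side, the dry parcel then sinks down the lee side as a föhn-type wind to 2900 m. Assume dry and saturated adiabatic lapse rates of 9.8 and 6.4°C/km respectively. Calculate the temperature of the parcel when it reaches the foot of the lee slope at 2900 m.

-9.54°C

600–2600 m, dry: Δz = 2 km ⇒ ΔT = -19.6°C; T = -15.1°C
2600–5100 m, saturated: Δz = 2.5 km ⇒ ΔT = -16°C; T = -31.1°C
5100–2900 m, dry descent: Δz = 2.2 km ⇒ ΔT = +21.56°C; T = -9.54°C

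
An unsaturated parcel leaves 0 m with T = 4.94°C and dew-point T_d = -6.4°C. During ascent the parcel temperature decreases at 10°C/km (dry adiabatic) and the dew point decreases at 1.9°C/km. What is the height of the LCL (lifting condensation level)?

T and T_d converge at 10 − 1.9 = 8.1°C per km
Height above start = (4.94 − (-6.4)) / 8.1 = 1.4 km
LCL altitude = 0 m + 1400 m = 1400 m

1400 m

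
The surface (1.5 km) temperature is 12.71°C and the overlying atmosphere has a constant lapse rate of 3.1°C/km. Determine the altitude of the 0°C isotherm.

Height above start = (12.71 − 0) / 3.1 = 4.1 km
Altitude = 1500 m + 4100 m = 5600 m

5.6 km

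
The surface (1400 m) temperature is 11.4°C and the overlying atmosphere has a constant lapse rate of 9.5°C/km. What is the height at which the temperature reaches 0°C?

2600 m

Height above start = (11.4 − 0) / 9.5 = 1.2 km
Altitude = 1400 m + 1200 m = 2600 m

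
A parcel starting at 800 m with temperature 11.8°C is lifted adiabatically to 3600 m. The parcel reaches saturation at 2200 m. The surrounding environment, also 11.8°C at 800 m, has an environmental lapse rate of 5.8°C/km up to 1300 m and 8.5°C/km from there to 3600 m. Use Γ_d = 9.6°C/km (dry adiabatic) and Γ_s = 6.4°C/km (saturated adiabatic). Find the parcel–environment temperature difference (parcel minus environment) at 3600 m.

Parcel:
  From 800 m to 2200 m (dry): cools by 9.6 × 1.4 = 13.44°C, giving -1.64°C.
  From 2200 m to 3600 m (saturated): cools by 6.4 × 1.4 = 8.96°C, giving -10.6°C.
Environment:
  From 800 m to 1300 m (environment, lower layer): cools by 5.8 × 0.5 = 2.9°C, giving 8.9°C.
  From 1300 m to 3600 m (environment, upper layer): cools by 8.5 × 2.3 = 19.55°C, giving -10.65°C.
T_parcel − T_env = -10.6 − (-10.65) = +0.05°C

+0.05°C (parcel warmer than environment)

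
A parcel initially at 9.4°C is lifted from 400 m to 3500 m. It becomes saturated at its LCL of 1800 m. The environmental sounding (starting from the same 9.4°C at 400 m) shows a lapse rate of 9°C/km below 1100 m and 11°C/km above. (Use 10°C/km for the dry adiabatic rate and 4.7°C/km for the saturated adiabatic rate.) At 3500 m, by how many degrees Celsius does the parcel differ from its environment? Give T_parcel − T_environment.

Parcel:
  400 → 1800 m (dry, 10°C/km): ΔT = -10 × 1.4 = -14°C → T = -4.6°C
  1800 → 3500 m (saturated, 4.7°C/km): ΔT = -4.7 × 1.7 = -7.99°C → T = -12.59°C
Environment:
  400 → 1100 m (environment, lower layer, 9°C/km): ΔT = -9 × 0.7 = -6.3°C → T = 3.1°C
  1100 → 3500 m (environment, upper layer, 11°C/km): ΔT = -11 × 2.4 = -26.4°C → T = -23.3°C
T_parcel − T_env = -12.59 − (-23.3) = +10.71°C

+10.71°C (parcel warmer than environment)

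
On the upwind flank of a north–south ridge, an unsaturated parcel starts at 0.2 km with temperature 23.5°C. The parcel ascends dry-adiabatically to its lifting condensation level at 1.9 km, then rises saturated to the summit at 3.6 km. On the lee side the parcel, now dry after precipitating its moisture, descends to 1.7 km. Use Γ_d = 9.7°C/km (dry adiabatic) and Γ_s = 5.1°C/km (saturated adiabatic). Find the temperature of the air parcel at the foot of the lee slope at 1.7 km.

16.77°C

200–1900 m, dry: Δz = 1.7 km ⇒ ΔT = -16.49°C; T = 7.01°C
1900–3600 m, saturated: Δz = 1.7 km ⇒ ΔT = -8.67°C; T = -1.66°C
3600–1700 m, dry descent: Δz = 1.9 km ⇒ ΔT = +18.43°C; T = 16.77°C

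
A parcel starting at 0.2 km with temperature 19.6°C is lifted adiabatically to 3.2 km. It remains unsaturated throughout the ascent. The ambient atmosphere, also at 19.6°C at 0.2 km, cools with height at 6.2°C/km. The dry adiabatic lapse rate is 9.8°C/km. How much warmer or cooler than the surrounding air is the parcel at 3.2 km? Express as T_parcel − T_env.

-10.8°C (parcel cooler than environment)

Parcel:
  From 200 m to 3200 m (dry): cools by 9.8 × 3 = 29.4°C, giving -9.8°C.
Environment:
  From 200 m to 3200 m (environment): cools by 6.2 × 3 = 18.6°C, giving 1°C.
T_parcel − T_env = -9.8 − 1 = -10.8°C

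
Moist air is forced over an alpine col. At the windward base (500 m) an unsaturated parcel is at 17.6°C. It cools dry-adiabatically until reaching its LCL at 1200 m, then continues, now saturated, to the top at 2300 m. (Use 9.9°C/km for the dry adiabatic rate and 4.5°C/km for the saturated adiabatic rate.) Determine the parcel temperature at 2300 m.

5.72°C

500–1200 m, dry: Δz = 0.7 km ⇒ ΔT = -6.93°C; T = 10.67°C
1200–2300 m, saturated: Δz = 1.1 km ⇒ ΔT = -4.95°C; T = 5.72°C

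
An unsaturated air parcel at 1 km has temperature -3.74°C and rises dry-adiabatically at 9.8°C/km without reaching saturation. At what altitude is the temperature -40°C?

Height above start = (-3.74 − (-40)) / 9.8 = 3.7 km
Altitude = 1000 m + 3700 m = 4700 m

4.7 km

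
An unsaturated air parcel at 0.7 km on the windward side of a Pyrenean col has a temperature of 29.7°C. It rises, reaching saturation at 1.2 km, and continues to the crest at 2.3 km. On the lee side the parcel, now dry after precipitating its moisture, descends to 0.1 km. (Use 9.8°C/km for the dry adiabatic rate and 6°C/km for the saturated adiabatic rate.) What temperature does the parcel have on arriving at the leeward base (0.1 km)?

39.76°C

Dry to 1200 m: -9.8 × 0.5 km = -4.9°C, so T = 24.8°C.
Saturated to 2300 m: -6 × 1.1 km = -6.6°C, so T = 18.2°C.
Dry descent to 100 m: +9.8 × 2.2 km = +21.56°C, so T = 39.76°C.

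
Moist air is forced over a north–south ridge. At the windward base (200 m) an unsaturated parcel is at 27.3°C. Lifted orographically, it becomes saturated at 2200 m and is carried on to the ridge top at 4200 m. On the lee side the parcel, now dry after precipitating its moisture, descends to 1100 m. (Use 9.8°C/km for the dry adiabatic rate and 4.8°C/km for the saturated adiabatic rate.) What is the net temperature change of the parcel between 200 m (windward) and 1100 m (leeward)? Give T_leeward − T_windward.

200 → 2200 m (dry, 9.8°C/km): ΔT = -9.8 × 2 = -19.6°C → T = 7.7°C
2200 → 4200 m (saturated, 4.8°C/km): ΔT = -4.8 × 2 = -9.6°C → T = -1.9°C
4200 → 1100 m (dry descent, 9.8°C/km): ΔT = +9.8 × 3.1 = +30.38°C → T = 28.48°C
Net change vs windward start: 28.48 − 27.3 = +1.18°C

+1.18°C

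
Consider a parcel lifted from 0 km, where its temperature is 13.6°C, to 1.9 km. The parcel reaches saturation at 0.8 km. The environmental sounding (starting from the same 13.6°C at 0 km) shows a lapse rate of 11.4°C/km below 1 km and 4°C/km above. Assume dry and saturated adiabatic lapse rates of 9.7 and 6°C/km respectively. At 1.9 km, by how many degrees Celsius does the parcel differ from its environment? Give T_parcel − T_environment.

+0.64°C (parcel warmer than environment)

Parcel:
  0 → 800 m (dry, 9.7°C/km): ΔT = -9.7 × 0.8 = -7.76°C → T = 5.84°C
  800 → 1900 m (saturated, 6°C/km): ΔT = -6 × 1.1 = -6.6°C → T = -0.76°C
Environment:
  0 → 1000 m (environment, lower layer, 11.4°C/km): ΔT = -11.4 × 1 = -11.4°C → T = 2.2°C
  1000 → 1900 m (environment, upper layer, 4°C/km): ΔT = -4 × 0.9 = -3.6°C → T = -1.4°C
T_parcel − T_env = -0.76 − (-1.4) = +0.64°C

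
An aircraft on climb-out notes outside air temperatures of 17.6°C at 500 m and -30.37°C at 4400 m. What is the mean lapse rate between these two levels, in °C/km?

Γ = −ΔT/Δz = (17.6 − (-30.37)) / (4400 − 500) m
  = 47.97°C / 3.9 km = 12.3°C/km

12.3°C/km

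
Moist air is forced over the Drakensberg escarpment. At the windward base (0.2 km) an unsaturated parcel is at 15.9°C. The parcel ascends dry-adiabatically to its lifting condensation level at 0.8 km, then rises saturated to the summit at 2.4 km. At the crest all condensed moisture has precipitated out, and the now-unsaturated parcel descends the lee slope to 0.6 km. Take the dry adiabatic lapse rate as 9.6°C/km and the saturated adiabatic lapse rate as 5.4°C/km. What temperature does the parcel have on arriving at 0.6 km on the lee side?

18.78°C

Dry to 800 m: -9.6 × 0.6 km = -5.76°C, so T = 10.14°C.
Saturated to 2400 m: -5.4 × 1.6 km = -8.64°C, so T = 1.5°C.
Dry descent to 600 m: +9.6 × 1.8 km = +17.28°C, so T = 18.78°C.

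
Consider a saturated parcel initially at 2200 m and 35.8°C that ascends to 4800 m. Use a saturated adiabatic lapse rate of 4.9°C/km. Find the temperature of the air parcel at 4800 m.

From 2200 m to 4800 m (saturated adiabatic): cools by 4.9 × 2.6 = 12.74°C, giving 23.06°C.

23.06°C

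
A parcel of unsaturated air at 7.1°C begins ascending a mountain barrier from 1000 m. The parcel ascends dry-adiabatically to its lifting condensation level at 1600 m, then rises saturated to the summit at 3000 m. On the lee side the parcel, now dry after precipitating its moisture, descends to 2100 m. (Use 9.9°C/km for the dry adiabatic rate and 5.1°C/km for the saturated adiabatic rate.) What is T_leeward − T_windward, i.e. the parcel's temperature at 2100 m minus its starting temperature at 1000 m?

From 1000 m to 1600 m (dry): cools by 9.9 × 0.6 = 5.94°C, giving 1.16°C.
From 1600 m to 3000 m (saturated): cools by 5.1 × 1.4 = 7.14°C, giving -5.98°C.
From 3000 m to 2100 m (dry descent): warms by 9.9 × 0.9 = 8.91°C, giving 2.93°C.
Net change vs windward start: 2.93 − 7.1 = -4.17°C

-4.17°C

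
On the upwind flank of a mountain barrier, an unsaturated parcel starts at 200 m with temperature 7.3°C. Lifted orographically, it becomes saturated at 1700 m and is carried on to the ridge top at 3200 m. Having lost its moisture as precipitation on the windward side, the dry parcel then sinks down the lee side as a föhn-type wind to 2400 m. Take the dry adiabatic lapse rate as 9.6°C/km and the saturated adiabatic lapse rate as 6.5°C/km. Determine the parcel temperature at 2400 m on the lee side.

-9.17°C

200 → 1700 m (dry, 9.6°C/km): ΔT = -9.6 × 1.5 = -14.4°C → T = -7.1°C
1700 → 3200 m (saturated, 6.5°C/km): ΔT = -6.5 × 1.5 = -9.75°C → T = -16.85°C
3200 → 2400 m (dry descent, 9.6°C/km): ΔT = +9.6 × 0.8 = +7.68°C → T = -9.17°C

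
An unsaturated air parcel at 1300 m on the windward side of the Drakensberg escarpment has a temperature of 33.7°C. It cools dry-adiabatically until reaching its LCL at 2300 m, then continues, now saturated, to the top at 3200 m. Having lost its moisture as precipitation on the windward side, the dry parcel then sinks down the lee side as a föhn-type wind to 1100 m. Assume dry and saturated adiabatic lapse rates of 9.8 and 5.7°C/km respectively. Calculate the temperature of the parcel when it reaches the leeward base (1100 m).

Dry to 2300 m: -9.8 × 1 km = -9.8°C, so T = 23.9°C.
Saturated to 3200 m: -5.7 × 0.9 km = -5.13°C, so T = 18.77°C.
Dry descent to 1100 m: +9.8 × 2.1 km = +20.58°C, so T = 39.35°C.

39.35°C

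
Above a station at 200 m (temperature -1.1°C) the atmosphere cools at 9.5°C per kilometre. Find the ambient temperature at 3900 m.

From 200 m to 3900 m (environmental): cools by 9.5 × 3.7 = 35.15°C, giving -36.25°C.

-36.25°C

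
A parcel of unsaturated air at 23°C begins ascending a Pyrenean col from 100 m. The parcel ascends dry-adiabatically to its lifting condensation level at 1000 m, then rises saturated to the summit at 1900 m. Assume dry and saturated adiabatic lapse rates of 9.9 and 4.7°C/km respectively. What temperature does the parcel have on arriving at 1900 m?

Dry to 1000 m: -9.9 × 0.9 km = -8.91°C, so T = 14.09°C.
Saturated to 1900 m: -4.7 × 0.9 km = -4.23°C, so T = 9.86°C.

9.86°C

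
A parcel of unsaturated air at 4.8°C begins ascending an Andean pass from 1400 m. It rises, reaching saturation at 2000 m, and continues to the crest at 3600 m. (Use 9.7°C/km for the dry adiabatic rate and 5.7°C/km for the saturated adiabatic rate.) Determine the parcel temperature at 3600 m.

-10.14°C

1400–2000 m, dry: Δz = 0.6 km ⇒ ΔT = -5.82°C; T = -1.02°C
2000–3600 m, saturated: Δz = 1.6 km ⇒ ΔT = -9.12°C; T = -10.14°C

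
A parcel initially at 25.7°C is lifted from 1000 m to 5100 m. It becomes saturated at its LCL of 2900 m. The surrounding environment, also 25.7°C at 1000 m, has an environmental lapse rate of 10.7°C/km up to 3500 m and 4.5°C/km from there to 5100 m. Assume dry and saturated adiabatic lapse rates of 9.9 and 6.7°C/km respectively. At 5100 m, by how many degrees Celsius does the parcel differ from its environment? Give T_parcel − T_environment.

Parcel:
  1000–2900 m, dry: Δz = 1.9 km ⇒ ΔT = -18.81°C; T = 6.89°C
  2900–5100 m, saturated: Δz = 2.2 km ⇒ ΔT = -14.74°C; T = -7.85°C
Environment:
  1000–3500 m, environment, lower layer: Δz = 2.5 km ⇒ ΔT = -26.75°C; T = -1.05°C
  3500–5100 m, environment, upper layer: Δz = 1.6 km ⇒ ΔT = -7.2°C; T = -8.25°C
T_parcel − T_env = -7.85 − (-8.25) = +0.4°C

+0.4°C (parcel warmer than environment)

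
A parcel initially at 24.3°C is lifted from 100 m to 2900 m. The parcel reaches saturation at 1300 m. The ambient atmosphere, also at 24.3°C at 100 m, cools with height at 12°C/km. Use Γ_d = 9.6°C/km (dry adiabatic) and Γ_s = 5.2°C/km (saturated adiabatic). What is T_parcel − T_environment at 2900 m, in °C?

Parcel:
  Dry to 1300 m: -9.6 × 1.2 km = -11.52°C, so T = 12.78°C.
  Saturated to 2900 m: -5.2 × 1.6 km = -8.32°C, so T = 4.46°C.
Environment:
  Environment to 2900 m: -12 × 2.8 km = -33.6°C, so T = -9.3°C.
T_parcel − T_env = 4.46 − (-9.3) = +13.76°C

+13.76°C (parcel warmer than environment)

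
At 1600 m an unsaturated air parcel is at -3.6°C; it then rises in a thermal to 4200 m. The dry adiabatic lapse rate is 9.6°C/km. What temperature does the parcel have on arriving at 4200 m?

-28.56°C

From 1600 m to 4200 m (dry adiabatic): cools by 9.6 × 2.6 = 24.96°C, giving -28.56°C.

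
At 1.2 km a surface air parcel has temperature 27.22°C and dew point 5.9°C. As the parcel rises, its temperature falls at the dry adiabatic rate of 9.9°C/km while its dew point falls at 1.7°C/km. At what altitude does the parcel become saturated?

3.8 km

T and T_d converge at 9.9 − 1.7 = 8.2°C per km
Height above start = (27.22 − 5.9) / 8.2 = 2.6 km
LCL altitude = 1200 m + 2600 m = 3800 m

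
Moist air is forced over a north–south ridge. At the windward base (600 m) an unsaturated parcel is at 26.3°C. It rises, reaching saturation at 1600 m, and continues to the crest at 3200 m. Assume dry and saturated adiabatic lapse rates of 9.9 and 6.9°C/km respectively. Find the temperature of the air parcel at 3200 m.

From 600 m to 1600 m (dry): cools by 9.9 × 1 = 9.9°C, giving 16.4°C.
From 1600 m to 3200 m (saturated): cools by 6.9 × 1.6 = 11.04°C, giving 5.36°C.

5.36°C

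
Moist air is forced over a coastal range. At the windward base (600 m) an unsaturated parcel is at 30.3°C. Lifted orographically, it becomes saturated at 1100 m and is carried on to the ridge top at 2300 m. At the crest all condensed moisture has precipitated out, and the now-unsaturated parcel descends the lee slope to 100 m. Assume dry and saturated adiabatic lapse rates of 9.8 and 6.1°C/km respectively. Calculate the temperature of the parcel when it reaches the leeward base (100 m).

Dry to 1100 m: -9.8 × 0.5 km = -4.9°C, so T = 25.4°C.
Saturated to 2300 m: -6.1 × 1.2 km = -7.32°C, so T = 18.08°C.
Dry descent to 100 m: +9.8 × 2.2 km = +21.56°C, so T = 39.64°C.

39.64°C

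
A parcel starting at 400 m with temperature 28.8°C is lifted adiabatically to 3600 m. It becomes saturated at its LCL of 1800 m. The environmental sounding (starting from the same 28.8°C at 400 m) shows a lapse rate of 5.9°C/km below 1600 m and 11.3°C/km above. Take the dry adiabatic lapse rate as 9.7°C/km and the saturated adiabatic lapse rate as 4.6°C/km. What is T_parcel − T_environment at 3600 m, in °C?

Parcel:
  400–1800 m, dry: Δz = 1.4 km ⇒ ΔT = -13.58°C; T = 15.22°C
  1800–3600 m, saturated: Δz = 1.8 km ⇒ ΔT = -8.28°C; T = 6.94°C
Environment:
  400–1600 m, environment, lower layer: Δz = 1.2 km ⇒ ΔT = -7.08°C; T = 21.72°C
  1600–3600 m, environment, upper layer: Δz = 2 km ⇒ ΔT = -22.6°C; T = -0.88°C
T_parcel − T_env = 6.94 − (-0.88) = +7.82°C

+7.82°C (parcel warmer than environment)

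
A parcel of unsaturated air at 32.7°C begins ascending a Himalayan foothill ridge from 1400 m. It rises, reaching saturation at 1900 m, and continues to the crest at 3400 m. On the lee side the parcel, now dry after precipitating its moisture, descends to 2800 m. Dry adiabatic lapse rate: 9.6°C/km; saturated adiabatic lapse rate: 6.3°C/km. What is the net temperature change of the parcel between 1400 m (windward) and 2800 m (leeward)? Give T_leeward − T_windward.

-8.49°C

1400–1900 m, dry: Δz = 0.5 km ⇒ ΔT = -4.8°C; T = 27.9°C
1900–3400 m, saturated: Δz = 1.5 km ⇒ ΔT = -9.45°C; T = 18.45°C
3400–2800 m, dry descent: Δz = 0.6 km ⇒ ΔT = +5.76°C; T = 24.21°C
Net change vs windward start: 24.21 − 32.7 = -8.49°C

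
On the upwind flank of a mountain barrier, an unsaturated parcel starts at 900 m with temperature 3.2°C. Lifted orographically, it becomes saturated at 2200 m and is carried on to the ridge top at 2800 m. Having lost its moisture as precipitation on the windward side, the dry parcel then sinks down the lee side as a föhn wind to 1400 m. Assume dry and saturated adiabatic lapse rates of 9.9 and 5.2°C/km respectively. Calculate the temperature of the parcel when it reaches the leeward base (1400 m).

1.07°C

From 900 m to 2200 m (dry): cools by 9.9 × 1.3 = 12.87°C, giving -9.67°C.
From 2200 m to 2800 m (saturated): cools by 5.2 × 0.6 = 3.12°C, giving -12.79°C.
From 2800 m to 1400 m (dry descent): warms by 9.9 × 1.4 = 13.86°C, giving 1.07°C.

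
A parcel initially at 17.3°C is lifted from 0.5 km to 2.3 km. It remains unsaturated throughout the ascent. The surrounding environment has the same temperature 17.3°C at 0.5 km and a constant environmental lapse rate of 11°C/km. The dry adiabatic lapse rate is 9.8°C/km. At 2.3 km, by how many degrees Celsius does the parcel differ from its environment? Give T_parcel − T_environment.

Parcel:
  Dry to 2300 m: -9.8 × 1.8 km = -17.64°C, so T = -0.34°C.
Environment:
  Environment to 2300 m: -11 × 1.8 km = -19.8°C, so T = -2.5°C.
T_parcel − T_env = -0.34 − (-2.5) = +2.16°C

+2.16°C (parcel warmer than environment)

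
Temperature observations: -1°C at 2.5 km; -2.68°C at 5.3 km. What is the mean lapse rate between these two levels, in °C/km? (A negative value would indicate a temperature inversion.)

Γ = −ΔT/Δz = (-1 − (-2.68)) / (5300 − 2500) m
  = 1.68°C / 2.8 km = 0.6°C/km

0.6°C/km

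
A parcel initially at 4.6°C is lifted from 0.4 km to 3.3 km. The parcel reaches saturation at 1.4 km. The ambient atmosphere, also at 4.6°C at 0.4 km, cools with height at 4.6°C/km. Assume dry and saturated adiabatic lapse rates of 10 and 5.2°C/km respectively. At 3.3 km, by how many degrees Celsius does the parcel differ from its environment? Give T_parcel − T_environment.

Parcel:
  400 → 1400 m (dry, 10°C/km): ΔT = -10 × 1 = -10°C → T = -5.4°C
  1400 → 3300 m (saturated, 5.2°C/km): ΔT = -5.2 × 1.9 = -9.88°C → T = -15.28°C
Environment:
  400 → 3300 m (environment, 4.6°C/km): ΔT = -4.6 × 2.9 = -13.34°C → T = -8.74°C
T_parcel − T_env = -15.28 − (-8.74) = -6.54°C

-6.54°C (parcel cooler than environment)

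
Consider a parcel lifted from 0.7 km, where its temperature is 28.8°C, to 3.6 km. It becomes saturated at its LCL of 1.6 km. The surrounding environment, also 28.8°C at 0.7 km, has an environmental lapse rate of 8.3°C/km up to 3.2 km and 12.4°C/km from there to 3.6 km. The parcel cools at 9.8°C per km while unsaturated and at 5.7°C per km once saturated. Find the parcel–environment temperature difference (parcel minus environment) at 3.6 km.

+5.49°C (parcel warmer than environment)

Parcel:
  700 → 1600 m (dry, 9.8°C/km): ΔT = -9.8 × 0.9 = -8.82°C → T = 19.98°C
  1600 → 3600 m (saturated, 5.7°C/km): ΔT = -5.7 × 2 = -11.4°C → T = 8.58°C
Environment:
  700 → 3200 m (environment, lower layer, 8.3°C/km): ΔT = -8.3 × 2.5 = -20.75°C → T = 8.05°C
  3200 → 3600 m (environment, upper layer, 12.4°C/km): ΔT = -12.4 × 0.4 = -4.96°C → T = 3.09°C
T_parcel − T_env = 8.58 − 3.09 = +5.49°C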